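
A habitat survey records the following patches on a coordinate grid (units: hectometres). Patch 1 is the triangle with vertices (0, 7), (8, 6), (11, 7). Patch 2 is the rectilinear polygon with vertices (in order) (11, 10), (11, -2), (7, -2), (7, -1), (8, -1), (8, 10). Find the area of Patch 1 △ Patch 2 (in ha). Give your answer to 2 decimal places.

|Patch 1| = 5.5, |Patch 2| = 37, |Patch 1∩Patch 2| = 1.5.
|Patch 1 △ Patch 2| = |Patch 1| + |Patch 2| − 2·|Patch 1∩Patch 2| = 5.5 + 37 − 3 = 39.50.

39.50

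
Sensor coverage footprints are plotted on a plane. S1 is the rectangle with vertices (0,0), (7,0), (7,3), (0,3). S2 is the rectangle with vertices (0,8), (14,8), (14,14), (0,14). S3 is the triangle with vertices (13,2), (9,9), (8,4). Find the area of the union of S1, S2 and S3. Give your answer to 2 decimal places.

By inclusion–exclusion:
Individual areas: |S1| = 21, |S2| = 84, |S3| = 13.5.
|S1∩S2| = 0 (no overlap).
|S1∩S3| = 0.
|S2∩S3| = 0.3857.
|S1∩S2∩S3| = 0.
|S1 ∪ S2 ∪ S3| = 118.5 − 0.3857 + 0 = 118.11.

118.11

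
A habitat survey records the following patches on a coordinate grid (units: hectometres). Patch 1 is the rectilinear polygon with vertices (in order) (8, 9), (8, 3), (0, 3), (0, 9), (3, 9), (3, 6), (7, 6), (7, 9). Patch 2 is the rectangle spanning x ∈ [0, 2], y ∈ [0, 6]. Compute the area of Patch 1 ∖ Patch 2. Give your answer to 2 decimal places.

30.00

|Patch 1| = 36, |Patch 1∩Patch 2| = 6.
|Patch 1 ∖ Patch 2| = |Patch 1| − |Patch 1∩Patch 2| = 36 − 6 = 30.00.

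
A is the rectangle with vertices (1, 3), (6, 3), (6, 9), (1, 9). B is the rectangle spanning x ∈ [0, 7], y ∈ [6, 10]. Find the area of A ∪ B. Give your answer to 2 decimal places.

By inclusion–exclusion:
Individual areas: |A| = 30, |B| = 28.
|A∩B|: x∈[1,6], y∈[6,9] → 5·3 = 15.
|A ∪ B| = 58 − 15 = 43.00.

43.00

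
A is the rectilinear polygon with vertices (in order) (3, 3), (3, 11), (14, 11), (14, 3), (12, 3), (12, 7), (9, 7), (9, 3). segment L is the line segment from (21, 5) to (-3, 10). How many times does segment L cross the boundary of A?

4

The segment meets the boundary at (11.4,7), (12,6.875), (3,8.75), (14,6.458).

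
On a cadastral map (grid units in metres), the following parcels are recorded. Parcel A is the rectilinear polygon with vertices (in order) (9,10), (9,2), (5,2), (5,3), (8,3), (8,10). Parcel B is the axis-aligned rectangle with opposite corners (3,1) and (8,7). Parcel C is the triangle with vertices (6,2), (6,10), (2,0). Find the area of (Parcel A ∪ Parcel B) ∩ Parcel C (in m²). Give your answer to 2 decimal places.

12.95

The region (Parcel A ∪ Parcel B) ∩ Parcel C is the polygon with vertices (3,1), (3,2.5), (4.8,7), (6,7), (6,2), (4,1).
By the shoelace formula its area is 12.95.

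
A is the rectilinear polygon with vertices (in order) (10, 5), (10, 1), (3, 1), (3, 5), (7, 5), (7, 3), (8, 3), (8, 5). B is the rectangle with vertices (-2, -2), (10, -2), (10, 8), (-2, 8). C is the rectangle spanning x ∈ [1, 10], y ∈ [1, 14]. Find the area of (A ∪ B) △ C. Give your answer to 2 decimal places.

|A ∪ B| = 120.
|(A ∪ B) ∩ C| = 63.
|(A ∪ B) △ C| = 120 + 117 − 126 = 111.00.

111.00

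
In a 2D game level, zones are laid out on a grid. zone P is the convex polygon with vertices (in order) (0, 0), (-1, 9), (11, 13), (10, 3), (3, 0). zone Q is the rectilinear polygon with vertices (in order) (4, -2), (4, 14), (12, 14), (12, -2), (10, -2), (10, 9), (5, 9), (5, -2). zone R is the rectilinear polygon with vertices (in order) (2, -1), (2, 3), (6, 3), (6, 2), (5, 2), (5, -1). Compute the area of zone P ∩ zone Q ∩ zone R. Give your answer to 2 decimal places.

The intersection is the polygon with vertices (5,2), (5,0.857), (4,0.429), (4,3), (5,3).
By the shoelace formula its area is 2.36.

2.36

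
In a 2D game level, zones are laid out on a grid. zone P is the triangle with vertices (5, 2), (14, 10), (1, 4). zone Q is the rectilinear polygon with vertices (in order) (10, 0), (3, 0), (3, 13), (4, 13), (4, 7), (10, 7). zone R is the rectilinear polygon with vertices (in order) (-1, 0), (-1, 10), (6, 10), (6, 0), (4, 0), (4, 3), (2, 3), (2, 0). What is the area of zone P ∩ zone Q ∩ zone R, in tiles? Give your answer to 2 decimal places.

9.15

The intersection is the polygon with vertices (4,2.5), (4,3), (3,3), (3,4.923), (6,6.308), (6,2.889), (5,2).
By the shoelace formula its area is 9.15.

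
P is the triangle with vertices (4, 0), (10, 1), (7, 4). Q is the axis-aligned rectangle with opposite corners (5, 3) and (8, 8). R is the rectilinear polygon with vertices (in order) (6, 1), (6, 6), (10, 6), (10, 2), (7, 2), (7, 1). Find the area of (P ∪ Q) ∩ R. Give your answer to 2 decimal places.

9.46

|P ∪ Q| = 24.625.
|(P ∪ Q) ∩ R| = 9.46.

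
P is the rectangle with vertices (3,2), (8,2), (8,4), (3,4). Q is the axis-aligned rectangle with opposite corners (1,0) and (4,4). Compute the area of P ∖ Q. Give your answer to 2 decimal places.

|P∩Q|: x∈[3,4], y∈[2,4] → 1·2 = 2.
|P| = 10.
|P ∖ Q| = |P| − |P∩Q| = 10 − 2 = 8.00.

8.00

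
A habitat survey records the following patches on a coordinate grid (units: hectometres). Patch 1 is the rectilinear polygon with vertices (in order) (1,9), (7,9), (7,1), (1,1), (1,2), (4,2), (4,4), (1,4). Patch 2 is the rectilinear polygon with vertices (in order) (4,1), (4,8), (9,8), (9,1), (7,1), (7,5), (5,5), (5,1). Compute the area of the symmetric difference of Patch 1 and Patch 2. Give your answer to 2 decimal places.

43.00

|Patch 1| = 42, |Patch 2| = 27, |Patch 1∩Patch 2| = 13.
|Patch 1 △ Patch 2| = |Patch 1| + |Patch 2| − 2·|Patch 1∩Patch 2| = 42 + 27 − 26 = 43.00.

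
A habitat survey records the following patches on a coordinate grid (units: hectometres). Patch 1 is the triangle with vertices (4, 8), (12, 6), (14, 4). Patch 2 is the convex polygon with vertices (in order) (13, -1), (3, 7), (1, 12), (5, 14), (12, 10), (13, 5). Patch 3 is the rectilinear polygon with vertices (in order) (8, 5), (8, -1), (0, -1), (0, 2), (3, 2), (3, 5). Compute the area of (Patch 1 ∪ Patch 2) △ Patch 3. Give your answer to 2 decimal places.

128.80

|Patch 1 ∪ Patch 2| = 94.8.
|(Patch 1 ∪ Patch 2) ∩ Patch 3| = 2.5.
|(Patch 1 ∪ Patch 2) △ Patch 3| = 94.8 + 39 − 5 = 128.80.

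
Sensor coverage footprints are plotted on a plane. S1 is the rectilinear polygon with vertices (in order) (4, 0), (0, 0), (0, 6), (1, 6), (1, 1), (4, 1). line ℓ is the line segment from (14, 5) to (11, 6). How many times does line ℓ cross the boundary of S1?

0

The segment lies entirely outside S1 and never meets its boundary.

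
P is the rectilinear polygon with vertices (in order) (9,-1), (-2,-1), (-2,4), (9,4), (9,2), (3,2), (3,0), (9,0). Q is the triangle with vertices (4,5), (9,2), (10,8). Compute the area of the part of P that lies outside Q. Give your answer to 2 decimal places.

|P| = 43, |P∩Q| = 3.3333.
|P ∖ Q| = |P| − |P∩Q| = 43 − 3.3333 = 39.67.

39.67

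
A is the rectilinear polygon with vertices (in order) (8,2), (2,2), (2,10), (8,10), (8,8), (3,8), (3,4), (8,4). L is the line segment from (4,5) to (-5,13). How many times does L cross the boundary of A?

2

The segment meets the boundary at (3,5.889), (2,6.778).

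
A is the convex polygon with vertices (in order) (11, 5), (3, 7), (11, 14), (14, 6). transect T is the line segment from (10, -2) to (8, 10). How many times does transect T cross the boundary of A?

1

The segment meets the boundary at (8.739,5.565).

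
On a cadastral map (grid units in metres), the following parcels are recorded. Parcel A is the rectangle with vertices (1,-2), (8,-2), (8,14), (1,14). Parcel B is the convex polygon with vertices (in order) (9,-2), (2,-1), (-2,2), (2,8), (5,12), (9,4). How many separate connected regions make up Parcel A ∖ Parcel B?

2

Parcel A ∖ Parcel B splits into 2 disjoint pieces (area 4.8036, area 33.75).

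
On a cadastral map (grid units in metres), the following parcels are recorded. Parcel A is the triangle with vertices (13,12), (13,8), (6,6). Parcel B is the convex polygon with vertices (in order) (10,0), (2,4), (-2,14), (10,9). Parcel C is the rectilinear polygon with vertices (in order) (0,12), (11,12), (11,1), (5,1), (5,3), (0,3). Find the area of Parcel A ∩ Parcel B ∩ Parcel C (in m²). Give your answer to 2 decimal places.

4.50

The intersection is the polygon with vertices (9.664,9.14), (10,9), (10,7.143), (6,6).
By the shoelace formula its area is 4.50.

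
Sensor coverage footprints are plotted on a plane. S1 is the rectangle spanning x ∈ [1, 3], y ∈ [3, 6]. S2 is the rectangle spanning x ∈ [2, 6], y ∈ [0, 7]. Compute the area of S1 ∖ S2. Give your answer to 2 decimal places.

3.00

|S1∩S2|: x∈[2,3], y∈[3,6] → 1·3 = 3.
|S1| = 6.
|S1 ∖ S2| = |S1| − |S1∩S2| = 6 − 3 = 3.00.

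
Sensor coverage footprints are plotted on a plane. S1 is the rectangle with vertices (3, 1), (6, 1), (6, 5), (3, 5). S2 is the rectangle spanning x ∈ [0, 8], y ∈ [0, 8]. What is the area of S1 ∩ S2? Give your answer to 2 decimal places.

|S1∩S2|: x∈[3,6], y∈[1,5] → 3·4 = 12.

12.00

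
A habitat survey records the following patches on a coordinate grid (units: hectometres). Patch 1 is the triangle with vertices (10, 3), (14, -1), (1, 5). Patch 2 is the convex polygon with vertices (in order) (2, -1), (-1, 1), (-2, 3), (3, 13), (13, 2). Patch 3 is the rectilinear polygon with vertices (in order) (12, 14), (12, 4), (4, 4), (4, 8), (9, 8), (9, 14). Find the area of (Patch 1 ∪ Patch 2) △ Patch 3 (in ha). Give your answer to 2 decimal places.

117.68

|Patch 1 ∪ Patch 2| = 110.5857.
|(Patch 1 ∪ Patch 2) ∩ Patch 3| = 21.4545.
|(Patch 1 ∪ Patch 2) △ Patch 3| = 110.5857 + 50 − 42.9091 = 117.68.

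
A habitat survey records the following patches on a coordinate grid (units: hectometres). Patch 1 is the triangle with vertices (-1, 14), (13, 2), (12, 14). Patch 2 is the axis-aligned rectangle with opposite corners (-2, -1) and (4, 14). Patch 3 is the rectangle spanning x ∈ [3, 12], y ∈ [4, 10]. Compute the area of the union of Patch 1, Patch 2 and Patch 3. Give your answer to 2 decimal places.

By inclusion–exclusion:
Individual areas: |Patch 1| = 78, |Patch 2| = 90, |Patch 3| = 54.
|Patch 1∩Patch 2| = 10.7143.
|Patch 1∩Patch 3| = 29.
|Patch 2∩Patch 3|: x∈[3,4], y∈[4,10] → 1·6 = 6.
|Patch 1∩Patch 2∩Patch 3| = 0.0476.
|Patch 1 ∪ Patch 2 ∪ Patch 3| = 222 − 45.7143 + 0.0476 = 176.33.

176.33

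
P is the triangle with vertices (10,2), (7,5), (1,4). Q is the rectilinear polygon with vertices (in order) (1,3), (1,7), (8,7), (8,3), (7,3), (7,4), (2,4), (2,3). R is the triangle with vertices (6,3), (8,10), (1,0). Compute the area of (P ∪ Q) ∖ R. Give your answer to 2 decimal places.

|P ∪ Q| = 28.8889.
|(P ∪ Q) ∩ R| = 7.7521.
|(P ∪ Q) ∖ R| = 28.8889 − 7.7521 = 21.14.

21.14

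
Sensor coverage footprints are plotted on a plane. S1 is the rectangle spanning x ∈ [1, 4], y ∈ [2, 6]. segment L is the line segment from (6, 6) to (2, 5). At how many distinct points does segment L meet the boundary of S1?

The segment meets the boundary at (4,5.5).

1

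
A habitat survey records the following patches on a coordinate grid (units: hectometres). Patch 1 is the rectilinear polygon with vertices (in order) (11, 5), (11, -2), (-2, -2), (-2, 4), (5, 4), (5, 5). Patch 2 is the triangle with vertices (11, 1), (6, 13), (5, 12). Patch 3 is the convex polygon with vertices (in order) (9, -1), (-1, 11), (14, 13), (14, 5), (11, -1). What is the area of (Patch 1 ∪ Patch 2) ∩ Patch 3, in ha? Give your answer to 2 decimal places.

|Patch 1 ∪ Patch 2| = 91.4697.
|(Patch 1 ∪ Patch 2) ∩ Patch 3| = 33.04.

33.04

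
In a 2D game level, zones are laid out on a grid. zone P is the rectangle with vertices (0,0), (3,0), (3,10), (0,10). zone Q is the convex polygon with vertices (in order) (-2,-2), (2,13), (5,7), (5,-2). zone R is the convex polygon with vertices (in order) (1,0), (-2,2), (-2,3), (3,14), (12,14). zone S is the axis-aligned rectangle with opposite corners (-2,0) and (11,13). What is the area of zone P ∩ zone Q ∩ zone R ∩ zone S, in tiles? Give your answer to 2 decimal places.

24.42

The intersection is the polygon with vertices (1,0), (0,0.667), (0,5.5), (1.2,10), (3,10), (3,2.546).
By the shoelace formula its area is 24.42.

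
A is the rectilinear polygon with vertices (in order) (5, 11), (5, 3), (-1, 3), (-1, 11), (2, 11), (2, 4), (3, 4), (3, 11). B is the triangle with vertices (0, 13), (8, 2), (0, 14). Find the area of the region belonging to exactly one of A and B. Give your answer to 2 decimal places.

42.59

|A| = 41, |B| = 4, |A∩B| = 1.2045.
|A △ B| = |A| + |B| − 2·|A∩B| = 41 + 4 − 2.4091 = 42.59.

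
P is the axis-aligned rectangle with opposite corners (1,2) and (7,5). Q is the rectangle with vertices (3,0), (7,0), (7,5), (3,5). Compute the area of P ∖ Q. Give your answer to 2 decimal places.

|P∩Q|: x∈[3,7], y∈[2,5] → 4·3 = 12.
|P| = 18.
|P ∖ Q| = |P| − |P∩Q| = 18 − 12 = 6.00.

6.00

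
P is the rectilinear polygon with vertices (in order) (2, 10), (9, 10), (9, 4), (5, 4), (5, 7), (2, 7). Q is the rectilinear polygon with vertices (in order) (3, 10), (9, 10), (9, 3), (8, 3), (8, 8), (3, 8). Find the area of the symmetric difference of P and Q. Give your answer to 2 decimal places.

18.00

|P| = 33, |Q| = 17, |P∩Q| = 16.
|P △ Q| = |P| + |Q| − 2·|P∩Q| = 33 + 17 − 32 = 18.00.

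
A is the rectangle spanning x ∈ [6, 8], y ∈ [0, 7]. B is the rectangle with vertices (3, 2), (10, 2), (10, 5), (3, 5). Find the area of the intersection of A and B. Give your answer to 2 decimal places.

|A∩B|: x∈[6,8], y∈[2,5] → 2·3 = 6.

6.00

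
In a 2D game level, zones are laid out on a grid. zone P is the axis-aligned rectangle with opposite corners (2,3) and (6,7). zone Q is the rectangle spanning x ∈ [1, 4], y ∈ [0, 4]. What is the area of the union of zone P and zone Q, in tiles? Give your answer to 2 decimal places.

26.00

By inclusion–exclusion:
Individual areas: |zone P| = 16, |zone Q| = 12.
|zone P∩zone Q|: x∈[2,4], y∈[3,4] → 2·1 = 2.
|zone P ∪ zone Q| = 28 − 2 = 26.00.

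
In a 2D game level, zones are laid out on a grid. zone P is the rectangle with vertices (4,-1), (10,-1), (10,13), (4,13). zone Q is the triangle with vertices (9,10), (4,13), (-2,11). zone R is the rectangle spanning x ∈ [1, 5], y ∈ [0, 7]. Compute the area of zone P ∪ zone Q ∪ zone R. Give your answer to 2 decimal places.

112.64

By inclusion–exclusion:
Individual areas: |zone P| = 84, |zone Q| = 14, |zone R| = 28.
|zone P∩zone Q| = 6.3636.
|zone P∩zone R|: x∈[4,5], y∈[0,7] → 1·7 = 7.
|zone Q∩zone R| = 0.
|zone P∩zone Q∩zone R| = 0.
|zone P ∪ zone Q ∪ zone R| = 126 − 13.3636 + 0 = 112.64.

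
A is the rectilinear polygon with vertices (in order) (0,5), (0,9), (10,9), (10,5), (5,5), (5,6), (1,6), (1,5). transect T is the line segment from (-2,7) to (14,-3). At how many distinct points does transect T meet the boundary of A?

The segment meets the boundary at (1,5.125), (0,5.75).

2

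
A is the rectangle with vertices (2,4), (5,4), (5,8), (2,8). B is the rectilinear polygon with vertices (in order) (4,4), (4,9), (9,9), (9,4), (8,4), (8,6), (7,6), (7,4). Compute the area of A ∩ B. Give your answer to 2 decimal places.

4.00

The intersection is the polygon with vertices (5,8), (5,4), (4,4), (4,8).
By the shoelace formula its area is 4.00.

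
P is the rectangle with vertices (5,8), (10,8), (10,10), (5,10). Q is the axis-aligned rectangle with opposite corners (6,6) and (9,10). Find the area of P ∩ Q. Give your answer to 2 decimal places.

6.00

|P∩Q|: x∈[6,9], y∈[8,10] → 3·2 = 6.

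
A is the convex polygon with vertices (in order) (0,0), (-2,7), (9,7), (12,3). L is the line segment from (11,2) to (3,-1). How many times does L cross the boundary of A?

0

The segment lies entirely outside A and never meets its boundary.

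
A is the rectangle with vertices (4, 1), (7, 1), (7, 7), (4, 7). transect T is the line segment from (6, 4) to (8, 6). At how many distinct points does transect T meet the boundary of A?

1

The segment meets the boundary at (7,5).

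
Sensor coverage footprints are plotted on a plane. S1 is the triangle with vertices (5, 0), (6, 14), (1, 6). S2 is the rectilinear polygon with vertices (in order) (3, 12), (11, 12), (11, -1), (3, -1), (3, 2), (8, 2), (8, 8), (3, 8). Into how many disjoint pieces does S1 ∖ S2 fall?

S1 ∖ S2 splits into 2 disjoint pieces (area 20.0095, area 1.1071).

2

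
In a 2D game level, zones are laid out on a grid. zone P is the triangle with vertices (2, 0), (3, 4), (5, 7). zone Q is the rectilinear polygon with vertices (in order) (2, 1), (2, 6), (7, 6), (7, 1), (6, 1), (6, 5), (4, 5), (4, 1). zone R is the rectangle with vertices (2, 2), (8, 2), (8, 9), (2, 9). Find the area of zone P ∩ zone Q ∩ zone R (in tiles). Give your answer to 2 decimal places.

2.00

The intersection is the polygon with vertices (4.333,6), (4.571,6), (4.143,5), (4,5), (4,4.667), (2.857,2), (2.5,2), (3,4).
By the shoelace formula its area is 2.00.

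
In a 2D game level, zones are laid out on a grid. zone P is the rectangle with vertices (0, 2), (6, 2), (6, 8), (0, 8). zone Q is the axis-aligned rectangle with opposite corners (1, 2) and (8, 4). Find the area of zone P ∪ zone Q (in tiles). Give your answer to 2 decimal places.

40.00

By inclusion–exclusion:
Individual areas: |zone P| = 36, |zone Q| = 14.
|zone P∩zone Q|: x∈[1,6], y∈[2,4] → 5·2 = 10.
|zone P ∪ zone Q| = 50 − 10 = 40.00.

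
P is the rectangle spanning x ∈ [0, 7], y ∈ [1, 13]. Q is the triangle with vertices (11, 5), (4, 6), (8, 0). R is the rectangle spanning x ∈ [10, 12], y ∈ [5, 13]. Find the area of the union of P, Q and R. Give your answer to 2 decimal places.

112.82

By inclusion–exclusion:
Individual areas: |P| = 84, |Q| = 19, |R| = 16.
|P∩Q| = 6.1071.
|P∩R| = 0 (no overlap).
|Q∩R| = 0.0714.
|P∩Q∩R| = 0.
|P ∪ Q ∪ R| = 119 − 6.1786 + 0 = 112.82.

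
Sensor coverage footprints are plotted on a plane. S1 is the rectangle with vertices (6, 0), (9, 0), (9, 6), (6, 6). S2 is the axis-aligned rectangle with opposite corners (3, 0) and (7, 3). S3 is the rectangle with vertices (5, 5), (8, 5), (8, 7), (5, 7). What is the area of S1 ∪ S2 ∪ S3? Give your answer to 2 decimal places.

By inclusion–exclusion:
Individual areas: |S1| = 18, |S2| = 12, |S3| = 6.
|S1∩S2|: x∈[6,7], y∈[0,3] → 1·3 = 3.
|S1∩S3|: x∈[6,8], y∈[5,6] → 2·1 = 2.
|S2∩S3| = 0 (no overlap).
|S1∩S2∩S3| = 0.
|S1 ∪ S2 ∪ S3| = 36 − 5 + 0 = 31.00.

31.00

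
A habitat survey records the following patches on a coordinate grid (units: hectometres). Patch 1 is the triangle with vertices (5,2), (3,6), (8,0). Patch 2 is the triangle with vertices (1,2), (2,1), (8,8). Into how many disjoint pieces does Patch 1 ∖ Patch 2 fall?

Patch 1 ∖ Patch 2 splits into 2 disjoint pieces (area 3.2157, area 0.3556).

2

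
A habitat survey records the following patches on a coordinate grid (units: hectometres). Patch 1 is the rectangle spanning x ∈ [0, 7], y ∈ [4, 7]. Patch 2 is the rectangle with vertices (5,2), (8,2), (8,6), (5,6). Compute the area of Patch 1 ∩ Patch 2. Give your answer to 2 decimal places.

|Patch 1∩Patch 2|: x∈[5,7], y∈[4,6] → 2·2 = 4.

4.00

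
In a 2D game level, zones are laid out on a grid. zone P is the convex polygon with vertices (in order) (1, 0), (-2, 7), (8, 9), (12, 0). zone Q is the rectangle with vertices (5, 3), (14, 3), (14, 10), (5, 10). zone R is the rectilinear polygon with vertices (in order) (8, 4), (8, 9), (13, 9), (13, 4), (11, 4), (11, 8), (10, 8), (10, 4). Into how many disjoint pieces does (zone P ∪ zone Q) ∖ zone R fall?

(zone P ∪ zone Q) ∖ zone R is a single connected region.

1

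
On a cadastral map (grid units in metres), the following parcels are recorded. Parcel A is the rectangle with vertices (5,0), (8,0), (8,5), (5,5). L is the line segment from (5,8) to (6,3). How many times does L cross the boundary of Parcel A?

1

The segment meets the boundary at (5.6,5).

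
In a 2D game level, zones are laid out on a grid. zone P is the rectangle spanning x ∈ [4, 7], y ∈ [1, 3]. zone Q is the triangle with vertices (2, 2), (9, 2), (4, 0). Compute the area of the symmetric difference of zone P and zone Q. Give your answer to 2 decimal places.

7.10

|zone P| = 6, |zone Q| = 7, |zone P∩zone Q| = 2.95.
|zone P △ zone Q| = |zone P| + |zone Q| − 2·|zone P∩zone Q| = 6 + 7 − 5.9 = 7.10.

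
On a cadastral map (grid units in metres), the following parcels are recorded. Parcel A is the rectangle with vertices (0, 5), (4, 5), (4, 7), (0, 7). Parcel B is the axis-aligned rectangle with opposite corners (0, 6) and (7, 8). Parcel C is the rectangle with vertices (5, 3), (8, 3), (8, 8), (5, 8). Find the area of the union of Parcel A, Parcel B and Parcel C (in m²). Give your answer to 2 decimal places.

By inclusion–exclusion:
Individual areas: |Parcel A| = 8, |Parcel B| = 14, |Parcel C| = 15.
|Parcel A∩Parcel B|: x∈[0,4], y∈[6,7] → 4·1 = 4.
|Parcel A∩Parcel C| = 0 (no overlap).
|Parcel B∩Parcel C|: x∈[5,7], y∈[6,8] → 2·2 = 4.
|Parcel A∩Parcel B∩Parcel C| = 0.
|Parcel A ∪ Parcel B ∪ Parcel C| = 37 − 8 + 0 = 29.00.

29.00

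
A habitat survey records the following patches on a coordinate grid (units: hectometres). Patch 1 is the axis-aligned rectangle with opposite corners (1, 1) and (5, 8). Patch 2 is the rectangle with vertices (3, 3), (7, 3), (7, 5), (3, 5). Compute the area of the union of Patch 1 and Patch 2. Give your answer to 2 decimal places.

By inclusion–exclusion:
Individual areas: |Patch 1| = 28, |Patch 2| = 8.
|Patch 1∩Patch 2|: x∈[3,5], y∈[3,5] → 2·2 = 4.
|Patch 1 ∪ Patch 2| = 36 − 4 = 32.00.

32.00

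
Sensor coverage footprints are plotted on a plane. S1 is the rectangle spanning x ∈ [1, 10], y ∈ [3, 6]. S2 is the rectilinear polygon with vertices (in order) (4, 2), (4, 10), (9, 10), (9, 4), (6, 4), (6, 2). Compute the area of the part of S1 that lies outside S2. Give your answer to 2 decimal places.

15.00

|S1| = 27, |S1∩S2| = 12.
|S1 ∖ S2| = |S1| − |S1∩S2| = 27 − 12 = 15.00.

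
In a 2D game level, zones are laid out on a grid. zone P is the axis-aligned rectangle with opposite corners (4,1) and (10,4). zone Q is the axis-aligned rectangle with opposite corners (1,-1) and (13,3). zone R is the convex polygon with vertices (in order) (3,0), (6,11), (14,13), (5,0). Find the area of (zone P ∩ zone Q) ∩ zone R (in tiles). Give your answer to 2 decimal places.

The region (zone P ∩ zone Q) ∩ zone R is the polygon with vertices (4,1), (4,3), (7.077,3), (5.692,1).
By the shoelace formula its area is 4.77.

4.77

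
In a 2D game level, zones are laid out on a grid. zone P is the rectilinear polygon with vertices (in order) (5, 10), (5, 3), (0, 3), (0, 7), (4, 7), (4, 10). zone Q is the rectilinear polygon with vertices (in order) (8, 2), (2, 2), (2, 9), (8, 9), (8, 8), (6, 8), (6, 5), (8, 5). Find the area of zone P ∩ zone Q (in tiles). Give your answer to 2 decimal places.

The intersection is the polygon with vertices (5,3), (2,3), (2,7), (4,7), (4,9), (5,9).
By the shoelace formula its area is 14.00.

14.00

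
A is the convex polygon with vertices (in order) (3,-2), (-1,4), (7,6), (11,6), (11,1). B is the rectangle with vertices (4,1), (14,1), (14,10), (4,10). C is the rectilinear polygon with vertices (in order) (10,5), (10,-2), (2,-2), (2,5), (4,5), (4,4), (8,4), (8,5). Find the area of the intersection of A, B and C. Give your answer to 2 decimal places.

20.00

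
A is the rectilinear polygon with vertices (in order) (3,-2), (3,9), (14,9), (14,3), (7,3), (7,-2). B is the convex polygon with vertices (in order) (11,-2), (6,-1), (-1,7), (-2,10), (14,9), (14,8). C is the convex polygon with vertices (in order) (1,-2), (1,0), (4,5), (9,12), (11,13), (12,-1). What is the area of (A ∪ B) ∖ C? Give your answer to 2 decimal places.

|A ∪ B| = 133.7929.
|(A ∪ B) ∩ C| = 80.2096.
|(A ∪ B) ∖ C| = 133.7929 − 80.2096 = 53.58.

53.58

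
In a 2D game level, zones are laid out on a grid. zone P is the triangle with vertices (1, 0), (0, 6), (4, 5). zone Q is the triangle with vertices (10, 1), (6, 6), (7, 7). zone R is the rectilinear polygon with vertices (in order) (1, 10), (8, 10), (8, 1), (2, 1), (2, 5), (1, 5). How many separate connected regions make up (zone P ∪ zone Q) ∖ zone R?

2

(zone P ∪ zone Q) ∖ zone R splits into 2 disjoint pieces (area 7.0417, area 1.5).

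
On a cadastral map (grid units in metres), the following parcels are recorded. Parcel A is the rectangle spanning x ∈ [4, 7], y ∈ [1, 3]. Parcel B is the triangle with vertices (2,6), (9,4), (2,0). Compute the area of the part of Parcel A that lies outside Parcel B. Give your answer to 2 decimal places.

|Parcel A| = 6, |Parcel A∩Parcel B| = 3.
|Parcel A ∖ Parcel B| = |Parcel A| − |Parcel A∩Parcel B| = 6 − 3 = 3.00.

3.00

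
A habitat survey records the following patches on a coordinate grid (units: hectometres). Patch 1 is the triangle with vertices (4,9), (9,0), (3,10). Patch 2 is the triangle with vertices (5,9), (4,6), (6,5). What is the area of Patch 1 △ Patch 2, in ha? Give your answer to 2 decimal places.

4.15

|Patch 1| = 2, |Patch 2| = 3.5, |Patch 1∩Patch 2| = 0.6761.
|Patch 1 △ Patch 2| = |Patch 1| + |Patch 2| − 2·|Patch 1∩Patch 2| = 2 + 3.5 − 1.3523 = 4.15.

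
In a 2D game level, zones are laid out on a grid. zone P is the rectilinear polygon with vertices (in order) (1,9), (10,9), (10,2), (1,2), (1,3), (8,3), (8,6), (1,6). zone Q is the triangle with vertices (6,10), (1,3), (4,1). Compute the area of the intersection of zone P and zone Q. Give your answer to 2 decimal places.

6.27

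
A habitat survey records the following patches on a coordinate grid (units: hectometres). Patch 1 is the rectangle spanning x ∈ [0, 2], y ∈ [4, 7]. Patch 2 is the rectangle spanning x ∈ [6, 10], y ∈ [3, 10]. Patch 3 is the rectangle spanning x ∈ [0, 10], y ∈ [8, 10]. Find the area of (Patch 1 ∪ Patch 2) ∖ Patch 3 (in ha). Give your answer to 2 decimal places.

26.00

|Patch 1 ∪ Patch 2| = 34.
|(Patch 1 ∪ Patch 2) ∩ Patch 3| = 8.
|(Patch 1 ∪ Patch 2) ∖ Patch 3| = 34 − 8 = 26.00.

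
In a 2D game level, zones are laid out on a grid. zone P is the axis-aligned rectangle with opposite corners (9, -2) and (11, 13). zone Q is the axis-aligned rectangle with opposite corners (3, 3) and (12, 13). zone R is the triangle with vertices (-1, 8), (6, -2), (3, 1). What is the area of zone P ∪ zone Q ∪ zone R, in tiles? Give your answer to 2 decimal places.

104.50

By inclusion–exclusion:
Individual areas: |zone P| = 30, |zone Q| = 90, |zone R| = 4.5.
|zone P∩zone Q|: x∈[9,11], y∈[3,13] → 2·10 = 20.
|zone P∩zone R| = 0.
|zone Q∩zone R| = 0.
|zone P∩zone Q∩zone R| = 0.
|zone P ∪ zone Q ∪ zone R| = 124.5 − 20 + 0 = 104.50.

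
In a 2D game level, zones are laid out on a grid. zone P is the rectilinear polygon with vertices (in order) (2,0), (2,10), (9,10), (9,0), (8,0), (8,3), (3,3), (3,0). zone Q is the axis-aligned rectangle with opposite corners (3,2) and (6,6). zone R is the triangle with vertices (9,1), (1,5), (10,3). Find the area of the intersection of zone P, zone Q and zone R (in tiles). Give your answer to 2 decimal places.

The intersection is the polygon with vertices (3,4.556), (6,3.889), (6,3), (5,3), (3,4).
By the shoelace formula its area is 2.67.

2.67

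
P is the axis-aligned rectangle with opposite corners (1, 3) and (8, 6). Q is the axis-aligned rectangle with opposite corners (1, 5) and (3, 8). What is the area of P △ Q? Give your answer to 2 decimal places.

23.00

|P∩Q|: x∈[1,3], y∈[5,6] → 2·1 = 2.
|P △ Q| = |P| + |Q| − 2·|P∩Q| = 21 + 6 − 4 = 23.00.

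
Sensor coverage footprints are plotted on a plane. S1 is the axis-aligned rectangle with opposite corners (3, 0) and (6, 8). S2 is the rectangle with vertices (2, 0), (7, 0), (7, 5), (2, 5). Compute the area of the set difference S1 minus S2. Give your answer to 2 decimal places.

9.00

|S1∩S2|: x∈[3,6], y∈[0,5] → 3·5 = 15.
|S1| = 24.
|S1 ∖ S2| = |S1| − |S1∩S2| = 24 − 15 = 9.00.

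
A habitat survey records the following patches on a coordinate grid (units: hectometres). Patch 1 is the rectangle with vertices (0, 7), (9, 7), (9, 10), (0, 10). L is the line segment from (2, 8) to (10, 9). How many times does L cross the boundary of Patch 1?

1

The segment meets the boundary at (9,8.875).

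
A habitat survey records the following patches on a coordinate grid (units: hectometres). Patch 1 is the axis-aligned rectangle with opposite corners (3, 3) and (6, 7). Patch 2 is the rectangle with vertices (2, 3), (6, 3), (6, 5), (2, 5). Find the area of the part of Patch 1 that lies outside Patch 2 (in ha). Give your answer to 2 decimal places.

|Patch 1∩Patch 2|: x∈[3,6], y∈[3,5] → 3·2 = 6.
|Patch 1| = 12.
|Patch 1 ∖ Patch 2| = |Patch 1| − |Patch 1∩Patch 2| = 12 − 6 = 6.00.

6.00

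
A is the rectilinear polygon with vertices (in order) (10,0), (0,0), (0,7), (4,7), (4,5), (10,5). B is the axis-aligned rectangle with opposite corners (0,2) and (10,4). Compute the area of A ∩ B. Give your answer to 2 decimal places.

The intersection is the polygon with vertices (0,4), (10,4), (10,2), (0,2).
By the shoelace formula its area is 20.00.

20.00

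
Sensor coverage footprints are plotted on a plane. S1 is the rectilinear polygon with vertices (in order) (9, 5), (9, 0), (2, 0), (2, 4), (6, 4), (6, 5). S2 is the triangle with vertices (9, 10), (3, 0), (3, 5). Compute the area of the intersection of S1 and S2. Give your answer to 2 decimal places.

4.80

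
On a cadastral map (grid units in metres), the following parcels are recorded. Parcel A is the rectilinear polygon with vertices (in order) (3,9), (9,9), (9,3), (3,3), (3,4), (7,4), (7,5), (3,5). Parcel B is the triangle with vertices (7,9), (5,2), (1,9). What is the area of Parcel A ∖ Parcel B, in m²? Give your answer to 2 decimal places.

|Parcel A| = 32, |Parcel A∩Parcel B| = 14.9286.
|Parcel A ∖ Parcel B| = |Parcel A| − |Parcel A∩Parcel B| = 32 − 14.9286 = 17.07.

17.07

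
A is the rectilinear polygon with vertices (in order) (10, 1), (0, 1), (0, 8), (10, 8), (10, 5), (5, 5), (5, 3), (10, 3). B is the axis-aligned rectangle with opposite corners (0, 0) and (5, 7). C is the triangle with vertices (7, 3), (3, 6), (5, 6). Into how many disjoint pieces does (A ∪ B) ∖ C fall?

1

(A ∪ B) ∖ C is a single connected region.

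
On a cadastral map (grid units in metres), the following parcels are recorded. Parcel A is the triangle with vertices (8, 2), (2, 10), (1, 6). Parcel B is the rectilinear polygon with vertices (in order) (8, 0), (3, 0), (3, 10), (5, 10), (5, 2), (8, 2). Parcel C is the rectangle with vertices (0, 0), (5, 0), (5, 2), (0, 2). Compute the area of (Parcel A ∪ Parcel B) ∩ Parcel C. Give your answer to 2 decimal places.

The region (Parcel A ∪ Parcel B) ∩ Parcel C is the polygon with vertices (3,0), (3,2), (5,2), (5,0).
By the shoelace formula its area is 4.00.

4.00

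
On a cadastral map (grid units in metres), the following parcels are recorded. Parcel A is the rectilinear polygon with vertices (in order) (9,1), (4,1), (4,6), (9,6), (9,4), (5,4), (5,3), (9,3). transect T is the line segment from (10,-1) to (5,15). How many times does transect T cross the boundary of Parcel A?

The segment meets the boundary at (7.812,6), (8.438,4), (8.75,3), (9,2.2).

4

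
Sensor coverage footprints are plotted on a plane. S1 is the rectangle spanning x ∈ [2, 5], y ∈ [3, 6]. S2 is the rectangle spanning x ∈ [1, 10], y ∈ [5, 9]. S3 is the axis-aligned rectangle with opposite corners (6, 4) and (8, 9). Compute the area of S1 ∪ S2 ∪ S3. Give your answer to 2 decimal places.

44.00

By inclusion–exclusion:
Individual areas: |S1| = 9, |S2| = 36, |S3| = 10.
|S1∩S2|: x∈[2,5], y∈[5,6] → 3·1 = 3.
|S1∩S3| = 0 (no overlap).
|S2∩S3|: x∈[6,8], y∈[5,9] → 2·4 = 8.
|S1∩S2∩S3| = 0.
|S1 ∪ S2 ∪ S3| = 55 − 11 + 0 = 44.00.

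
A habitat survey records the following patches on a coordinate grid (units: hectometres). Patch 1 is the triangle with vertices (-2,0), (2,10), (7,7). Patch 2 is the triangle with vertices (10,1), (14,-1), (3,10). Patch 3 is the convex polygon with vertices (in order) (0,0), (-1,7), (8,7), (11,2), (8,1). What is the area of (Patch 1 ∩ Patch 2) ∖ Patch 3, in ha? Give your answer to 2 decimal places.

0.81

|Patch 1 ∩ Patch 2| = 1.2668.
|(Patch 1 ∩ Patch 2) ∩ Patch 3| = 0.4543.
|(Patch 1 ∩ Patch 2) ∖ Patch 3| = 1.2668 − 0.4543 = 0.81.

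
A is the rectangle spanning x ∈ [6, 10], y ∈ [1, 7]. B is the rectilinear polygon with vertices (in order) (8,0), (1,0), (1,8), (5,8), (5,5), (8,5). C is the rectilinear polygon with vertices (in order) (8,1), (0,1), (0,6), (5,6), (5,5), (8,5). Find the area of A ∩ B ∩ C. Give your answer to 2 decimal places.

The intersection is the polygon with vertices (6,5), (8,5), (8,1), (6,1).
By the shoelace formula its area is 8.00.

8.00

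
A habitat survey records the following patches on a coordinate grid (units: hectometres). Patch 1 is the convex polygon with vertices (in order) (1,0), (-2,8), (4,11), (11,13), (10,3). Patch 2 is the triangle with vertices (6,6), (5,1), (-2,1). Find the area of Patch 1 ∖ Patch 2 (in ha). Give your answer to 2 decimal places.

91.92

|Patch 1| = 107.5, |Patch 1∩Patch 2| = 15.577.
|Patch 1 ∖ Patch 2| = |Patch 1| − |Patch 1∩Patch 2| = 107.5 − 15.577 = 91.92.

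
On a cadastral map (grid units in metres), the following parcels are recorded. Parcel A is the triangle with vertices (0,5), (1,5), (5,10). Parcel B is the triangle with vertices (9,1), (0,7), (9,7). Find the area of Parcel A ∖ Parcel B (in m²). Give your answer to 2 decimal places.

|Parcel A| = 2.5, |Parcel A∩Parcel B| = 0.6696.
|Parcel A ∖ Parcel B| = |Parcel A| − |Parcel A∩Parcel B| = 2.5 − 0.6696 = 1.83.

1.83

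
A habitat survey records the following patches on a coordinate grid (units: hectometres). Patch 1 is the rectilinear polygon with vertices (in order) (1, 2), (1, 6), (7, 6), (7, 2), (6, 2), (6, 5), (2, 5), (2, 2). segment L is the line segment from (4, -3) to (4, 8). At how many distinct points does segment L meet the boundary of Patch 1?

The segment meets the boundary at (4,6), (4,5).

2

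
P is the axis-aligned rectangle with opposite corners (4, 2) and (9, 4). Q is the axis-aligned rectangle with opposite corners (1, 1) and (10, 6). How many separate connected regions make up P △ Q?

P △ Q is a single connected region.

1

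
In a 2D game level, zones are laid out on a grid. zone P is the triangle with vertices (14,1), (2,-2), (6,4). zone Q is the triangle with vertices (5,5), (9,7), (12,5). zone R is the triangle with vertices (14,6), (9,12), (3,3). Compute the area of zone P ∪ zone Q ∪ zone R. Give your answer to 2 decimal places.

70.73

By inclusion–exclusion:
Individual areas: |zone P| = 30, |zone Q| = 7, |zone R| = 40.5.
|zone P∩zone Q| = 0.
|zone P∩zone R| = 0.039.
|zone Q∩zone R| = 6.7312.
|zone P∩zone Q∩zone R| = 0.
|zone P ∪ zone Q ∪ zone R| = 77.5 − 6.7702 + 0 = 70.73.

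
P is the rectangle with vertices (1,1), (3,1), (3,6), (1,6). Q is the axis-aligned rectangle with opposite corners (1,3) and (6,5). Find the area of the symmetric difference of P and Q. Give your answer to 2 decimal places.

|P∩Q|: x∈[1,3], y∈[3,5] → 2·2 = 4.
|P △ Q| = |P| + |Q| − 2·|P∩Q| = 10 + 10 − 8 = 12.00.

12.00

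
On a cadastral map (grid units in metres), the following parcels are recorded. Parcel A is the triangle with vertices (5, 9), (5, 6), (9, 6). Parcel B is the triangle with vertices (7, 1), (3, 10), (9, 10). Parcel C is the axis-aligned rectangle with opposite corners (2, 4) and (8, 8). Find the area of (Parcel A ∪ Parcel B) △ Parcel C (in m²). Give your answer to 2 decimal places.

|Parcel A ∪ Parcel B| = 27.254.
|(Parcel A ∪ Parcel B) ∩ Parcel C| = 12.6389.
|(Parcel A ∪ Parcel B) △ Parcel C| = 27.254 + 24 − 25.2778 = 25.98.

25.98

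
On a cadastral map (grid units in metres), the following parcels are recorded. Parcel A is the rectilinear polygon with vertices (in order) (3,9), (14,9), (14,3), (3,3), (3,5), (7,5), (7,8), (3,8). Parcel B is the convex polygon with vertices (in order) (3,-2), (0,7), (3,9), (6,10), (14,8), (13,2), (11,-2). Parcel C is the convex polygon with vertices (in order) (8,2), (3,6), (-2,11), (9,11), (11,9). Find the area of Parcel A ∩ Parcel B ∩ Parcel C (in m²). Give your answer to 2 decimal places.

23.17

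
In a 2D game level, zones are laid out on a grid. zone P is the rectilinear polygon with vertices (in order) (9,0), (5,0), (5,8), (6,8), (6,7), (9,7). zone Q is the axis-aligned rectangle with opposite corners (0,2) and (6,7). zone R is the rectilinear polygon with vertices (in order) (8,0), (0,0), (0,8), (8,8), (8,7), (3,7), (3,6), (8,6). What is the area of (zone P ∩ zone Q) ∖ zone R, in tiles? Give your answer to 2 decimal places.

|zone P ∩ zone Q| = 5.
|(zone P ∩ zone Q) ∩ zone R| = 4.
|(zone P ∩ zone Q) ∖ zone R| = 5 − 4 = 1.00.

1.00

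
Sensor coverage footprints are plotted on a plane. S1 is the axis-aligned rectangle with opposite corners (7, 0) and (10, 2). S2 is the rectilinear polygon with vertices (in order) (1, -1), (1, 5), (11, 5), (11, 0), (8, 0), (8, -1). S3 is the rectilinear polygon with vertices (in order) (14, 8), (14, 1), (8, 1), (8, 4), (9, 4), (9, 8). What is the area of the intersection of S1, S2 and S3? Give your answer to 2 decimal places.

2.00

The intersection is the polygon with vertices (10,2), (10,1), (8,1), (8,2).
By the shoelace formula its area is 2.00.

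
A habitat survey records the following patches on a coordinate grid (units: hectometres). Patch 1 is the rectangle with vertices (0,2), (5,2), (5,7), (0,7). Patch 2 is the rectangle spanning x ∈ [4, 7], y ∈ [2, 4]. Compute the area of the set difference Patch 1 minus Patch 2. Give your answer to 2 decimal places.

|Patch 1∩Patch 2|: x∈[4,5], y∈[2,4] → 1·2 = 2.
|Patch 1| = 25.
|Patch 1 ∖ Patch 2| = |Patch 1| − |Patch 1∩Patch 2| = 25 − 2 = 23.00.

23.00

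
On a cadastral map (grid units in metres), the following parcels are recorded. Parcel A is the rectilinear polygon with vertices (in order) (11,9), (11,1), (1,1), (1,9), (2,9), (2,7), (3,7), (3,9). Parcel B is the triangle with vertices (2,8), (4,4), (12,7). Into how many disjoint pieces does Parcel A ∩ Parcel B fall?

1

Parcel A ∩ Parcel B is a single connected region.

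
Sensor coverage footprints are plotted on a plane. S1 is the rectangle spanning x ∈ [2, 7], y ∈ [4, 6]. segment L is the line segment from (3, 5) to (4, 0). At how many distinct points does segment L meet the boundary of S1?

The segment meets the boundary at (3.2,4).

1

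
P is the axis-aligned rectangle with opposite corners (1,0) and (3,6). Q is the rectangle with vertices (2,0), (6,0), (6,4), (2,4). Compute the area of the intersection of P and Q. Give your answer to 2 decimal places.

|P∩Q|: x∈[2,3], y∈[0,4] → 1·4 = 4.

4.00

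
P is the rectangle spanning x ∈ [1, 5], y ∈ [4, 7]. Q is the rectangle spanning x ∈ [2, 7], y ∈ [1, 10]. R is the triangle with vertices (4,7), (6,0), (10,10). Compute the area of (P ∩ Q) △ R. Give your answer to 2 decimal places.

|P ∩ Q| = 9.
|(P ∩ Q) ∩ R| = 1.7143.
|(P ∩ Q) △ R| = 9 + 24 − 3.4286 = 29.57.

29.57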